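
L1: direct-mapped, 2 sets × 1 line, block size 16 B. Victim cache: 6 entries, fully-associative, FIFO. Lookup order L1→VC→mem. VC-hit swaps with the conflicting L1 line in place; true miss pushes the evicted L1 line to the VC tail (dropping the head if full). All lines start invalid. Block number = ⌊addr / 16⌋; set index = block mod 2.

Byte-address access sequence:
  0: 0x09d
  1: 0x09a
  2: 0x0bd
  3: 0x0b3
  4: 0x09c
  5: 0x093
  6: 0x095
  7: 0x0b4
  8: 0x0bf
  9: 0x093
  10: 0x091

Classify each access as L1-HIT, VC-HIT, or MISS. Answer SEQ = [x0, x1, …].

  [0] addr=0x9d blk=9 s=1: MISS | VC []
  [1] addr=0x9a blk=9 s=1: L1-HIT | VC []
  [2] addr=0xbd blk=11 s=1: MISS | VC [9]
  [3] addr=0xb3 blk=11 s=1: L1-HIT | VC [9]
  [4] addr=0x9c blk=9 s=1: VC-HIT | VC [11]
  [5] addr=0x93 blk=9 s=1: L1-HIT | VC [11]
  [6] addr=0x95 blk=9 s=1: L1-HIT | VC [11]
  [7] addr=0xb4 blk=11 s=1: VC-HIT | VC [9]
  [8] addr=0xbf blk=11 s=1: L1-HIT | VC [9]
  [9] addr=0x93 blk=9 s=1: VC-HIT | VC [11]
  [10] addr=0x91 blk=9 s=1: L1-HIT | VC [11]

SEQ = [MISS, L1-HIT, MISS, L1-HIT, VC-HIT, L1-HIT, L1-HIT, VC-HIT, L1-HIT, VC-HIT, L1-HIT]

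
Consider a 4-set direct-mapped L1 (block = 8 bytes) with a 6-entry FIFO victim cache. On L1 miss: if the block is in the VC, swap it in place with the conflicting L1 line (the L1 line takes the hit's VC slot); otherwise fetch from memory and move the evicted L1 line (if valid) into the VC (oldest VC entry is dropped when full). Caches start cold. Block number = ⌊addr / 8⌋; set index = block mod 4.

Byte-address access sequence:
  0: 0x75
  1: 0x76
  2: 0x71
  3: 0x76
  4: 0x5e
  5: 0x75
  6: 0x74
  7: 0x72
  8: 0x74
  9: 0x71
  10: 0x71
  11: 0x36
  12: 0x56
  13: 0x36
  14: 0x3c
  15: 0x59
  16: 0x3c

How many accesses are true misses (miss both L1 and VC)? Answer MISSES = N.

MISSES = 5

#0 0x75→b14/s2 MISS; vc=[]
#1 0x76→b14/s2 L1-HIT; vc=[]
#2 0x71→b14/s2 L1-HIT; vc=[]
#3 0x76→b14/s2 L1-HIT; vc=[]
#4 0x5e→b11/s3 MISS; vc=[]
#5 0x75→b14/s2 L1-HIT; vc=[]
#6 0x74→b14/s2 L1-HIT; vc=[]
#7 0x72→b14/s2 L1-HIT; vc=[]
#8 0x74→b14/s2 L1-HIT; vc=[]
#9 0x71→b14/s2 L1-HIT; vc=[]
#10 0x71→b14/s2 L1-HIT; vc=[]
#11 0x36→b6/s2 MISS; vc=[14]
#12 0x56→b10/s2 MISS; vc=[14,6]
#13 0x36→b6/s2 VC-HIT; vc=[14,10]
#14 0x3c→b7/s3 MISS; vc=[14,10,11]
#15 0x59→b11/s3 VC-HIT; vc=[14,10,7]
#16 0x3c→b7/s3 VC-HIT; vc=[14,10,11]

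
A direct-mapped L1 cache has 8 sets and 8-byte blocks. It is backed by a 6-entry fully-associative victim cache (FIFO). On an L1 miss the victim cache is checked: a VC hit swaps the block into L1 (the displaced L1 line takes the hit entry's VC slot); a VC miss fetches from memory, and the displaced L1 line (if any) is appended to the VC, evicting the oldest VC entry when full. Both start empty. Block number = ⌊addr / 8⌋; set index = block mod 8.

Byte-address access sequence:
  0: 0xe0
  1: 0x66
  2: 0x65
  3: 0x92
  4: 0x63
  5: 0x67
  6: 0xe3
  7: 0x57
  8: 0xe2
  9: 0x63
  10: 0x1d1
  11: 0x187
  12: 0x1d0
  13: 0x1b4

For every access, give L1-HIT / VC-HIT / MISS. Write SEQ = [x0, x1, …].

0: 0xe0 (blk 28, set 4) → MISS  vc=[]
1: 0x66 (blk 12, set 4) → MISS  vc=[28]
2: 0x65 (blk 12, set 4) → L1-HIT  vc=[28]
3: 0x92 (blk 18, set 2) → MISS  vc=[28]
4: 0x63 (blk 12, set 4) → L1-HIT  vc=[28]
5: 0x67 (blk 12, set 4) → L1-HIT  vc=[28]
6: 0xe3 (blk 28, set 4) → VC-HIT  vc=[12]
7: 0x57 (blk 10, set 2) → MISS  vc=[12, 18]
8: 0xe2 (blk 28, set 4) → L1-HIT  vc=[12, 18]
9: 0x63 (blk 12, set 4) → VC-HIT  vc=[28, 18]
10: 0x1d1 (blk 58, set 2) → MISS  vc=[28, 18, 10]
11: 0x187 (blk 48, set 0) → MISS  vc=[28, 18, 10]
12: 0x1d0 (blk 58, set 2) → L1-HIT  vc=[28, 18, 10]
13: 0x1b4 (blk 54, set 6) → MISS  vc=[28, 18, 10]

SEQ = [MISS, MISS, L1-HIT, MISS, L1-HIT, L1-HIT, VC-HIT, MISS, L1-HIT, VC-HIT, MISS, MISS, L1-HIT, MISS]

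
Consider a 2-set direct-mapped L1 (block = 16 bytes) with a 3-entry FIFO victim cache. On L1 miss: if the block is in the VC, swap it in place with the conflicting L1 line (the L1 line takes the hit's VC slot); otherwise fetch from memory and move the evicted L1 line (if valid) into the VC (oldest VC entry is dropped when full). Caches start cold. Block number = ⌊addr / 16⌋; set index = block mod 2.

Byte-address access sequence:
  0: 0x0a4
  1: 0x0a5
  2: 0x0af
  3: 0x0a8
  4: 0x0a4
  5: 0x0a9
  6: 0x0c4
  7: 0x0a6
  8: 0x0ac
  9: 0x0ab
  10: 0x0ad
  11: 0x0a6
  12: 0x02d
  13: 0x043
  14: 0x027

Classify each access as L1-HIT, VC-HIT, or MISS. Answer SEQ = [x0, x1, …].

SEQ = [MISS, L1-HIT, L1-HIT, L1-HIT, L1-HIT, L1-HIT, MISS, VC-HIT, L1-HIT, L1-HIT, L1-HIT, L1-HIT, MISS, MISS, VC-HIT]

  [0] addr=0xa4 blk=10 s=0: MISS | VC []
  [1] addr=0xa5 blk=10 s=0: L1-HIT | VC []
  [2] addr=0xaf blk=10 s=0: L1-HIT | VC []
  [3] addr=0xa8 blk=10 s=0: L1-HIT | VC []
  [4] addr=0xa4 blk=10 s=0: L1-HIT | VC []
  [5] addr=0xa9 blk=10 s=0: L1-HIT | VC []
  [6] addr=0xc4 blk=12 s=0: MISS | VC [10]
  [7] addr=0xa6 blk=10 s=0: VC-HIT | VC [12]
  [8] addr=0xac blk=10 s=0: L1-HIT | VC [12]
  [9] addr=0xab blk=10 s=0: L1-HIT | VC [12]
  [10] addr=0xad blk=10 s=0: L1-HIT | VC [12]
  [11] addr=0xa6 blk=10 s=0: L1-HIT | VC [12]
  [12] addr=0x2d blk=2 s=0: MISS | VC [12, 10]
  [13] addr=0x43 blk=4 s=0: MISS | VC [12, 10, 2]
  [14] addr=0x27 blk=2 s=0: VC-HIT | VC [12, 10, 4]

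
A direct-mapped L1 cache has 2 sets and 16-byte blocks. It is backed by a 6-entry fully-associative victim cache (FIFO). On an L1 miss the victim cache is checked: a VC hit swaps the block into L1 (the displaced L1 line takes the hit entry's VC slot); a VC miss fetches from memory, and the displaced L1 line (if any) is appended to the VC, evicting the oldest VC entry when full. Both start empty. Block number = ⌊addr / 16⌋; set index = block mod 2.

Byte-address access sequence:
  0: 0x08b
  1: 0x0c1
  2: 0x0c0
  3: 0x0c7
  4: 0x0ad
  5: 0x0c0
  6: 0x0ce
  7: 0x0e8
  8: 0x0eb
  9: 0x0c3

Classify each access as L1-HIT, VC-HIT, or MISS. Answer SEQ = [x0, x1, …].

SEQ = [MISS, MISS, L1-HIT, L1-HIT, MISS, VC-HIT, L1-HIT, MISS, L1-HIT, VC-HIT]

0: 0x8b (blk 8, set 0) → MISS  vc=[]
1: 0xc1 (blk 12, set 0) → MISS  vc=[8]
2: 0xc0 (blk 12, set 0) → L1-HIT  vc=[8]
3: 0xc7 (blk 12, set 0) → L1-HIT  vc=[8]
4: 0xad (blk 10, set 0) → MISS  vc=[8, 12]
5: 0xc0 (blk 12, set 0) → VC-HIT  vc=[8, 10]
6: 0xce (blk 12, set 0) → L1-HIT  vc=[8, 10]
7: 0xe8 (blk 14, set 0) → MISS  vc=[8, 10, 12]
8: 0xeb (blk 14, set 0) → L1-HIT  vc=[8, 10, 12]
9: 0xc3 (blk 12, set 0) → VC-HIT  vc=[8, 10, 14]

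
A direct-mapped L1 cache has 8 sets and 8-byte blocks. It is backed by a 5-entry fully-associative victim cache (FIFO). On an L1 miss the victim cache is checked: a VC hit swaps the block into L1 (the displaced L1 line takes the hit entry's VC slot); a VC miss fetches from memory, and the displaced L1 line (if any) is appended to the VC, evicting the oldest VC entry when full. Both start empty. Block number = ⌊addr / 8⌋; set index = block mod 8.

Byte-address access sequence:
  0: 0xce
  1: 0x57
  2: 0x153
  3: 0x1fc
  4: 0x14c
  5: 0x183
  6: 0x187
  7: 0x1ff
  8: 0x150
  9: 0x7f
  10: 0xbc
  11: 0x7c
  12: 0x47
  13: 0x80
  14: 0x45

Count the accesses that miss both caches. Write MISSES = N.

#0 0xce→b25/s1 MISS; vc=[]
#1 0x57→b10/s2 MISS; vc=[]
#2 0x153→b42/s2 MISS; vc=[10]
#3 0x1fc→b63/s7 MISS; vc=[10]
#4 0x14c→b41/s1 MISS; vc=[10,25]
#5 0x183→b48/s0 MISS; vc=[10,25]
#6 0x187→b48/s0 L1-HIT; vc=[10,25]
#7 0x1ff→b63/s7 L1-HIT; vc=[10,25]
#8 0x150→b42/s2 L1-HIT; vc=[10,25]
#9 0x7f→b15/s7 MISS; vc=[10,25,63]
#10 0xbc→b23/s7 MISS; vc=[10,25,63,15]
#11 0x7c→b15/s7 VC-HIT; vc=[10,25,63,23]
#12 0x47→b8/s0 MISS; vc=[10,25,63,23,48]
#13 0x80→b16/s0 MISS; vc=[25,63,23,48,8]
#14 0x45→b8/s0 VC-HIT; vc=[25,63,23,48,16]

MISSES = 10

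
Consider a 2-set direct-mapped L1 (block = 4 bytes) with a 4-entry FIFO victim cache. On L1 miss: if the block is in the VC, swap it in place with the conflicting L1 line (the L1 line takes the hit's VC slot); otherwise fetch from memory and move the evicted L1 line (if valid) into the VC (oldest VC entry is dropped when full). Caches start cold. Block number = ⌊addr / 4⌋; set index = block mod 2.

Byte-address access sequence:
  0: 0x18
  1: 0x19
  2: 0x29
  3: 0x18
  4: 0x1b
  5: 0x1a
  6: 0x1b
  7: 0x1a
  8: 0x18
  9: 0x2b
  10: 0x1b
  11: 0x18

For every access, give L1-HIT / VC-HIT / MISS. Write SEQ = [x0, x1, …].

  [0] addr=0x18 blk=6 s=0: MISS | VC []
  [1] addr=0x19 blk=6 s=0: L1-HIT | VC []
  [2] addr=0x29 blk=10 s=0: MISS | VC [6]
  [3] addr=0x18 blk=6 s=0: VC-HIT | VC [10]
  [4] addr=0x1b blk=6 s=0: L1-HIT | VC [10]
  [5] addr=0x1a blk=6 s=0: L1-HIT | VC [10]
  [6] addr=0x1b blk=6 s=0: L1-HIT | VC [10]
  [7] addr=0x1a blk=6 s=0: L1-HIT | VC [10]
  [8] addr=0x18 blk=6 s=0: L1-HIT | VC [10]
  [9] addr=0x2b blk=10 s=0: VC-HIT | VC [6]
  [10] addr=0x1b blk=6 s=0: VC-HIT | VC [10]
  [11] addr=0x18 blk=6 s=0: L1-HIT | VC [10]

SEQ = [MISS, L1-HIT, MISS, VC-HIT, L1-HIT, L1-HIT, L1-HIT, L1-HIT, L1-HIT, VC-HIT, VC-HIT, L1-HIT]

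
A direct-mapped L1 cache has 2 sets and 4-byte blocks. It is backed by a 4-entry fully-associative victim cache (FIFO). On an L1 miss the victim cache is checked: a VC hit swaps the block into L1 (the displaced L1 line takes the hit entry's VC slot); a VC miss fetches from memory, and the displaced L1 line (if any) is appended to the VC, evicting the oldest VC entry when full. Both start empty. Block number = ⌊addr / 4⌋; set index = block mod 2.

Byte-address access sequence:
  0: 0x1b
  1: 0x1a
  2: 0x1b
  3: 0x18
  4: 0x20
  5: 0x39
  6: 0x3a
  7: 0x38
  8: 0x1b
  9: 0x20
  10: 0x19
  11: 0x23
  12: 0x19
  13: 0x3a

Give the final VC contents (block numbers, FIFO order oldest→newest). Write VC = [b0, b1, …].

VC = [6, 8]

  [0] addr=0x1b blk=6 s=0: MISS | VC []
  [1] addr=0x1a blk=6 s=0: L1-HIT | VC []
  [2] addr=0x1b blk=6 s=0: L1-HIT | VC []
  [3] addr=0x18 blk=6 s=0: L1-HIT | VC []
  [4] addr=0x20 blk=8 s=0: MISS | VC [6]
  [5] addr=0x39 blk=14 s=0: MISS | VC [6, 8]
  [6] addr=0x3a blk=14 s=0: L1-HIT | VC [6, 8]
  [7] addr=0x38 blk=14 s=0: L1-HIT | VC [6, 8]
  [8] addr=0x1b blk=6 s=0: VC-HIT | VC [14, 8]
  [9] addr=0x20 blk=8 s=0: VC-HIT | VC [14, 6]
  [10] addr=0x19 blk=6 s=0: VC-HIT | VC [14, 8]
  [11] addr=0x23 blk=8 s=0: VC-HIT | VC [14, 6]
  [12] addr=0x19 blk=6 s=0: VC-HIT | VC [14, 8]
  [13] addr=0x3a blk=14 s=0: VC-HIT | VC [6, 8]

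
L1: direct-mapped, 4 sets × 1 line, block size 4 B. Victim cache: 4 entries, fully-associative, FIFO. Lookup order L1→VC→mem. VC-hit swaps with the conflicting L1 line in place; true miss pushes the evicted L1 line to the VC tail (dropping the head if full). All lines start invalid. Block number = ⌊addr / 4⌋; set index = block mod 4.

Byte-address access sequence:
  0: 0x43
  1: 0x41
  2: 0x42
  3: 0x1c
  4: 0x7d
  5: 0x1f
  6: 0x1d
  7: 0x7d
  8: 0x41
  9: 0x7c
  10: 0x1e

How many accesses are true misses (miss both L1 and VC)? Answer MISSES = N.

  [0] addr=0x43 blk=16 s=0: MISS | VC []
  [1] addr=0x41 blk=16 s=0: L1-HIT | VC []
  [2] addr=0x42 blk=16 s=0: L1-HIT | VC []
  [3] addr=0x1c blk=7 s=3: MISS | VC []
  [4] addr=0x7d blk=31 s=3: MISS | VC [7]
  [5] addr=0x1f blk=7 s=3: VC-HIT | VC [31]
  [6] addr=0x1d blk=7 s=3: L1-HIT | VC [31]
  [7] addr=0x7d blk=31 s=3: VC-HIT | VC [7]
  [8] addr=0x41 blk=16 s=0: L1-HIT | VC [7]
  [9] addr=0x7c blk=31 s=3: L1-HIT | VC [7]
  [10] addr=0x1e blk=7 s=3: VC-HIT | VC [31]

MISSES = 3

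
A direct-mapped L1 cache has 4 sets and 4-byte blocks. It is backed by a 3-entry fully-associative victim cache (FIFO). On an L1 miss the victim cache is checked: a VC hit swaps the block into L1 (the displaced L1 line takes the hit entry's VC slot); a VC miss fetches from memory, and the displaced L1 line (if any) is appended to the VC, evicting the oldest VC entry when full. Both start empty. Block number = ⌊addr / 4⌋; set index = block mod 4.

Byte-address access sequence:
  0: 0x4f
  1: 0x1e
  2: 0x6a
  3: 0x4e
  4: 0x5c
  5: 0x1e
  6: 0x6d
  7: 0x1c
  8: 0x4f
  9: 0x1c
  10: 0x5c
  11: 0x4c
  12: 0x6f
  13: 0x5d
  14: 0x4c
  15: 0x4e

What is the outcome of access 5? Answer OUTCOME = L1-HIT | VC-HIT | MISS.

OUTCOME = VC-HIT

0: 0x4f (blk 19, set 3) → MISS  vc=[]
1: 0x1e (blk 7, set 3) → MISS  vc=[19]
2: 0x6a (blk 26, set 2) → MISS  vc=[19]
3: 0x4e (blk 19, set 3) → VC-HIT  vc=[7]
4: 0x5c (blk 23, set 3) → MISS  vc=[7, 19]
5: 0x1e (blk 7, set 3) → VC-HIT  vc=[23, 19]
6: 0x6d (blk 27, set 3) → MISS  vc=[23, 19, 7]
7: 0x1c (blk 7, set 3) → VC-HIT  vc=[23, 19, 27]
8: 0x4f (blk 19, set 3) → VC-HIT  vc=[23, 7, 27]
9: 0x1c (blk 7, set 3) → VC-HIT  vc=[23, 19, 27]
10: 0x5c (blk 23, set 3) → VC-HIT  vc=[7, 19, 27]
11: 0x4c (blk 19, set 3) → VC-HIT  vc=[7, 23, 27]
12: 0x6f (blk 27, set 3) → VC-HIT  vc=[7, 23, 19]
13: 0x5d (blk 23, set 3) → VC-HIT  vc=[7, 27, 19]
14: 0x4c (blk 19, set 3) → VC-HIT  vc=[7, 27, 23]
15: 0x4e (blk 19, set 3) → L1-HIT  vc=[7, 27, 23]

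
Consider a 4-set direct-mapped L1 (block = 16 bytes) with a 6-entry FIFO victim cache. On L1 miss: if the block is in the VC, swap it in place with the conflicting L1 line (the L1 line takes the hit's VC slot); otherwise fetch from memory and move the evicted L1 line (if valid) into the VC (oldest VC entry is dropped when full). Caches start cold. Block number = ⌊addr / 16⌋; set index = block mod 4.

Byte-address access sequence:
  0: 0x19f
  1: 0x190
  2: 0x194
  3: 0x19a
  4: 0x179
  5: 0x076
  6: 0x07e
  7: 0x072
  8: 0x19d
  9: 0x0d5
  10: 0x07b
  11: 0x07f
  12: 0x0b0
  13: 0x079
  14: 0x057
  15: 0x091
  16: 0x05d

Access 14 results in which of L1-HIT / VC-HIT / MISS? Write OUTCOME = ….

0: 0x19f (blk 25, set 1) → MISS  vc=[]
1: 0x190 (blk 25, set 1) → L1-HIT  vc=[]
2: 0x194 (blk 25, set 1) → L1-HIT  vc=[]
3: 0x19a (blk 25, set 1) → L1-HIT  vc=[]
4: 0x179 (blk 23, set 3) → MISS  vc=[]
5: 0x76 (blk 7, set 3) → MISS  vc=[23]
6: 0x7e (blk 7, set 3) → L1-HIT  vc=[23]
7: 0x72 (blk 7, set 3) → L1-HIT  vc=[23]
8: 0x19d (blk 25, set 1) → L1-HIT  vc=[23]
9: 0xd5 (blk 13, set 1) → MISS  vc=[23, 25]
10: 0x7b (blk 7, set 3) → L1-HIT  vc=[23, 25]
11: 0x7f (blk 7, set 3) → L1-HIT  vc=[23, 25]
12: 0xb0 (blk 11, set 3) → MISS  vc=[23, 25, 7]
13: 0x79 (blk 7, set 3) → VC-HIT  vc=[23, 25, 11]
14: 0x57 (blk 5, set 1) → MISS  vc=[23, 25, 11, 13]
15: 0x91 (blk 9, set 1) → MISS  vc=[23, 25, 11, 13, 5]
16: 0x5d (blk 5, set 1) → VC-HIT  vc=[23, 25, 11, 13, 9]

OUTCOME = MISS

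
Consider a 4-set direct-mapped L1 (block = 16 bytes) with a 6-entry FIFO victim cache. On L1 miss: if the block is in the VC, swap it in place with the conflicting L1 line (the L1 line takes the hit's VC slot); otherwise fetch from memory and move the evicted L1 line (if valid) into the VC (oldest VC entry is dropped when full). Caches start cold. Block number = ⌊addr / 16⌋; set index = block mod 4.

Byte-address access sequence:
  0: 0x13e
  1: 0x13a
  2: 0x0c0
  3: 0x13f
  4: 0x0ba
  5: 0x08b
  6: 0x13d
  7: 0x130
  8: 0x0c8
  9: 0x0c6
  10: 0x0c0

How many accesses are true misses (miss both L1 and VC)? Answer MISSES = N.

MISSES = 4

#0 0x13e→b19/s3 MISS; vc=[]
#1 0x13a→b19/s3 L1-HIT; vc=[]
#2 0xc0→b12/s0 MISS; vc=[]
#3 0x13f→b19/s3 L1-HIT; vc=[]
#4 0xba→b11/s3 MISS; vc=[19]
#5 0x8b→b8/s0 MISS; vc=[19,12]
#6 0x13d→b19/s3 VC-HIT; vc=[11,12]
#7 0x130→b19/s3 L1-HIT; vc=[11,12]
#8 0xc8→b12/s0 VC-HIT; vc=[11,8]
#9 0xc6→b12/s0 L1-HIT; vc=[11,8]
#10 0xc0→b12/s0 L1-HIT; vc=[11,8]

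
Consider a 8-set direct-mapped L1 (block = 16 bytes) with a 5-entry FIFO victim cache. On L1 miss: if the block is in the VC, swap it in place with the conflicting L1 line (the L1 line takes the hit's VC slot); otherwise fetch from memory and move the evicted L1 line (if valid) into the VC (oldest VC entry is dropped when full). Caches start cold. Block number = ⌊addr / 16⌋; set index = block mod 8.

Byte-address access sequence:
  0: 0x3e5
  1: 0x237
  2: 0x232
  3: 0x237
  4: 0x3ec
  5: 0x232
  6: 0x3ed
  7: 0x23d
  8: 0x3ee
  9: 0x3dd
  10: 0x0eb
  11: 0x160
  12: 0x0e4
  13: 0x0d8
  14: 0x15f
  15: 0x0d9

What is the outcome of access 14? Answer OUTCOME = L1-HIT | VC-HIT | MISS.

0: 0x3e5 (blk 62, set 6) → MISS  vc=[]
1: 0x237 (blk 35, set 3) → MISS  vc=[]
2: 0x232 (blk 35, set 3) → L1-HIT  vc=[]
3: 0x237 (blk 35, set 3) → L1-HIT  vc=[]
4: 0x3ec (blk 62, set 6) → L1-HIT  vc=[]
5: 0x232 (blk 35, set 3) → L1-HIT  vc=[]
6: 0x3ed (blk 62, set 6) → L1-HIT  vc=[]
7: 0x23d (blk 35, set 3) → L1-HIT  vc=[]
8: 0x3ee (blk 62, set 6) → L1-HIT  vc=[]
9: 0x3dd (blk 61, set 5) → MISS  vc=[]
10: 0xeb (blk 14, set 6) → MISS  vc=[62]
11: 0x160 (blk 22, set 6) → MISS  vc=[62, 14]
12: 0xe4 (blk 14, set 6) → VC-HIT  vc=[62, 22]
13: 0xd8 (blk 13, set 5) → MISS  vc=[62, 22, 61]
14: 0x15f (blk 21, set 5) → MISS  vc=[62, 22, 61, 13]
15: 0xd9 (blk 13, set 5) → VC-HIT  vc=[62, 22, 61, 21]

OUTCOME = MISS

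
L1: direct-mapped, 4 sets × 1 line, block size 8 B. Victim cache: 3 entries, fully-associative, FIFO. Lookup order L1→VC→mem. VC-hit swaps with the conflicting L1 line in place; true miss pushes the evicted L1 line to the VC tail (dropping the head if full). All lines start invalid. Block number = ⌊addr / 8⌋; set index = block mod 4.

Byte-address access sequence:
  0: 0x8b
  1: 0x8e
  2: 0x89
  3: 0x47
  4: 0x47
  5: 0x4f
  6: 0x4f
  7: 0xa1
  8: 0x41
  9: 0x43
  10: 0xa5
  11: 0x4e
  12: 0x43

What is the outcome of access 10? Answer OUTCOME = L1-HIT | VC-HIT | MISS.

OUTCOME = VC-HIT

0: 0x8b (blk 17, set 1) → MISS  vc=[]
1: 0x8e (blk 17, set 1) → L1-HIT  vc=[]
2: 0x89 (blk 17, set 1) → L1-HIT  vc=[]
3: 0x47 (blk 8, set 0) → MISS  vc=[]
4: 0x47 (blk 8, set 0) → L1-HIT  vc=[]
5: 0x4f (blk 9, set 1) → MISS  vc=[17]
6: 0x4f (blk 9, set 1) → L1-HIT  vc=[17]
7: 0xa1 (blk 20, set 0) → MISS  vc=[17, 8]
8: 0x41 (blk 8, set 0) → VC-HIT  vc=[17, 20]
9: 0x43 (blk 8, set 0) → L1-HIT  vc=[17, 20]
10: 0xa5 (blk 20, set 0) → VC-HIT  vc=[17, 8]
11: 0x4e (blk 9, set 1) → L1-HIT  vc=[17, 8]
12: 0x43 (blk 8, set 0) → VC-HIT  vc=[17, 20]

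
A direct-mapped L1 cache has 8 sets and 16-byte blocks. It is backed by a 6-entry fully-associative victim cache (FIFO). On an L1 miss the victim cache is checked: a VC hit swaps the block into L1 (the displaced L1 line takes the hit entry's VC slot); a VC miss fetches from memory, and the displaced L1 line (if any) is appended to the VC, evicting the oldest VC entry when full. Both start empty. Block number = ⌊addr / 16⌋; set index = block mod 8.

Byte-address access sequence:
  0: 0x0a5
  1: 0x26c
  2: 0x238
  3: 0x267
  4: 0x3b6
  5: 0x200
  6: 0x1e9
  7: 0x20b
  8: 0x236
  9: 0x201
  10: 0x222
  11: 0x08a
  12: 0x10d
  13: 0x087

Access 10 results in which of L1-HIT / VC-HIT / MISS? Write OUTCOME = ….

0: 0xa5 (blk 10, set 2) → MISS  vc=[]
1: 0x26c (blk 38, set 6) → MISS  vc=[]
2: 0x238 (blk 35, set 3) → MISS  vc=[]
3: 0x267 (blk 38, set 6) → L1-HIT  vc=[]
4: 0x3b6 (blk 59, set 3) → MISS  vc=[35]
5: 0x200 (blk 32, set 0) → MISS  vc=[35]
6: 0x1e9 (blk 30, set 6) → MISS  vc=[35, 38]
7: 0x20b (blk 32, set 0) → L1-HIT  vc=[35, 38]
8: 0x236 (blk 35, set 3) → VC-HIT  vc=[59, 38]
9: 0x201 (blk 32, set 0) → L1-HIT  vc=[59, 38]
10: 0x222 (blk 34, set 2) → MISS  vc=[59, 38, 10]
11: 0x8a (blk 8, set 0) → MISS  vc=[59, 38, 10, 32]
12: 0x10d (blk 16, set 0) → MISS  vc=[59, 38, 10, 32, 8]
13: 0x87 (blk 8, set 0) → VC-HIT  vc=[59, 38, 10, 32, 16]

OUTCOME = MISS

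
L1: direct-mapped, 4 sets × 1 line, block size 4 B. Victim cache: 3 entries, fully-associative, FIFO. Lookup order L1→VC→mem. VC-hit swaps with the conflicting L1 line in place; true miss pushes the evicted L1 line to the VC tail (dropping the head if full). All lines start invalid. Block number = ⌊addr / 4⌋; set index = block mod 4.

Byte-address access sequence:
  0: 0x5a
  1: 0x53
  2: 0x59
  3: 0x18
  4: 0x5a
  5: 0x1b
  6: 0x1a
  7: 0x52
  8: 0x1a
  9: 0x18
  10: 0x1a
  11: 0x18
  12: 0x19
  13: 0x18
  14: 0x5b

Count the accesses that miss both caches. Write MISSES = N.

  [0] addr=0x5a blk=22 s=2: MISS | VC []
  [1] addr=0x53 blk=20 s=0: MISS | VC []
  [2] addr=0x59 blk=22 s=2: L1-HIT | VC []
  [3] addr=0x18 blk=6 s=2: MISS | VC [22]
  [4] addr=0x5a blk=22 s=2: VC-HIT | VC [6]
  [5] addr=0x1b blk=6 s=2: VC-HIT | VC [22]
  [6] addr=0x1a blk=6 s=2: L1-HIT | VC [22]
  [7] addr=0x52 blk=20 s=0: L1-HIT | VC [22]
  [8] addr=0x1a blk=6 s=2: L1-HIT | VC [22]
  [9] addr=0x18 blk=6 s=2: L1-HIT | VC [22]
  [10] addr=0x1a blk=6 s=2: L1-HIT | VC [22]
  [11] addr=0x18 blk=6 s=2: L1-HIT | VC [22]
  [12] addr=0x19 blk=6 s=2: L1-HIT | VC [22]
  [13] addr=0x18 blk=6 s=2: L1-HIT | VC [22]
  [14] addr=0x5b blk=22 s=2: VC-HIT | VC [6]

MISSES = 3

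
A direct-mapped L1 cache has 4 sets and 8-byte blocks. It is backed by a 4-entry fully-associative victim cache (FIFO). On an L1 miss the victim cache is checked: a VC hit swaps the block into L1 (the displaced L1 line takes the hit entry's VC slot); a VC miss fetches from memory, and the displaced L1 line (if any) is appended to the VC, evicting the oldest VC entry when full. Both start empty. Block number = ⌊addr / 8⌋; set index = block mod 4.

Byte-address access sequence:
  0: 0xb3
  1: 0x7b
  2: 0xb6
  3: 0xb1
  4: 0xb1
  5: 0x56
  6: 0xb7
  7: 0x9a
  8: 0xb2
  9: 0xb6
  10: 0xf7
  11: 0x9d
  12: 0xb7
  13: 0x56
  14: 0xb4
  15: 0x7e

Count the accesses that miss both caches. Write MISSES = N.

0: 0xb3 (blk 22, set 2) → MISS  vc=[]
1: 0x7b (blk 15, set 3) → MISS  vc=[]
2: 0xb6 (blk 22, set 2) → L1-HIT  vc=[]
3: 0xb1 (blk 22, set 2) → L1-HIT  vc=[]
4: 0xb1 (blk 22, set 2) → L1-HIT  vc=[]
5: 0x56 (blk 10, set 2) → MISS  vc=[22]
6: 0xb7 (blk 22, set 2) → VC-HIT  vc=[10]
7: 0x9a (blk 19, set 3) → MISS  vc=[10, 15]
8: 0xb2 (blk 22, set 2) → L1-HIT  vc=[10, 15]
9: 0xb6 (blk 22, set 2) → L1-HIT  vc=[10, 15]
10: 0xf7 (blk 30, set 2) → MISS  vc=[10, 15, 22]
11: 0x9d (blk 19, set 3) → L1-HIT  vc=[10, 15, 22]
12: 0xb7 (blk 22, set 2) → VC-HIT  vc=[10, 15, 30]
13: 0x56 (blk 10, set 2) → VC-HIT  vc=[22, 15, 30]
14: 0xb4 (blk 22, set 2) → VC-HIT  vc=[10, 15, 30]
15: 0x7e (blk 15, set 3) → VC-HIT  vc=[10, 19, 30]

MISSES = 5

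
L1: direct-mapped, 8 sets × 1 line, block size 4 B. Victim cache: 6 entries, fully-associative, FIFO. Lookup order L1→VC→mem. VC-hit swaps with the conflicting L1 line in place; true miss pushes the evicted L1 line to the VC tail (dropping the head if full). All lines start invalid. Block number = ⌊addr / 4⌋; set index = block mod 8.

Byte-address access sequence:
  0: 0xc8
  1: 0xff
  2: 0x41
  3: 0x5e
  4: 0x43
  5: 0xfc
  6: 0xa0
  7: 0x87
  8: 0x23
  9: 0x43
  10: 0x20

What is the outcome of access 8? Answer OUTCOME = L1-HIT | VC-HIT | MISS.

#0 0xc8→b50/s2 MISS; vc=[]
#1 0xff→b63/s7 MISS; vc=[]
#2 0x41→b16/s0 MISS; vc=[]
#3 0x5e→b23/s7 MISS; vc=[63]
#4 0x43→b16/s0 L1-HIT; vc=[63]
#5 0xfc→b63/s7 VC-HIT; vc=[23]
#6 0xa0→b40/s0 MISS; vc=[23,16]
#7 0x87→b33/s1 MISS; vc=[23,16]
#8 0x23→b8/s0 MISS; vc=[23,16,40]
#9 0x43→b16/s0 VC-HIT; vc=[23,8,40]
#10 0x20→b8/s0 VC-HIT; vc=[23,16,40]

OUTCOME = MISS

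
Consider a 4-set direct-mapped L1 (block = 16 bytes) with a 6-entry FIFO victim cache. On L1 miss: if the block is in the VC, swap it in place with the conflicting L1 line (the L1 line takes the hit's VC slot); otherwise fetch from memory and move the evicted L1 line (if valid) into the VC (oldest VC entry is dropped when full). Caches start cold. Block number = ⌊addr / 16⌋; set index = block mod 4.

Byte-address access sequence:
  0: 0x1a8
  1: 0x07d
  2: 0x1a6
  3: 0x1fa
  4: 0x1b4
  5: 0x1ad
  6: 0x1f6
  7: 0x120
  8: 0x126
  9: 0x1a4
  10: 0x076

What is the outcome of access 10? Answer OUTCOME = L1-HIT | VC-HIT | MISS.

0: 0x1a8 (blk 26, set 2) → MISS  vc=[]
1: 0x7d (blk 7, set 3) → MISS  vc=[]
2: 0x1a6 (blk 26, set 2) → L1-HIT  vc=[]
3: 0x1fa (blk 31, set 3) → MISS  vc=[7]
4: 0x1b4 (blk 27, set 3) → MISS  vc=[7, 31]
5: 0x1ad (blk 26, set 2) → L1-HIT  vc=[7, 31]
6: 0x1f6 (blk 31, set 3) → VC-HIT  vc=[7, 27]
7: 0x120 (blk 18, set 2) → MISS  vc=[7, 27, 26]
8: 0x126 (blk 18, set 2) → L1-HIT  vc=[7, 27, 26]
9: 0x1a4 (blk 26, set 2) → VC-HIT  vc=[7, 27, 18]
10: 0x76 (blk 7, set 3) → VC-HIT  vc=[31, 27, 18]

OUTCOME = VC-HIT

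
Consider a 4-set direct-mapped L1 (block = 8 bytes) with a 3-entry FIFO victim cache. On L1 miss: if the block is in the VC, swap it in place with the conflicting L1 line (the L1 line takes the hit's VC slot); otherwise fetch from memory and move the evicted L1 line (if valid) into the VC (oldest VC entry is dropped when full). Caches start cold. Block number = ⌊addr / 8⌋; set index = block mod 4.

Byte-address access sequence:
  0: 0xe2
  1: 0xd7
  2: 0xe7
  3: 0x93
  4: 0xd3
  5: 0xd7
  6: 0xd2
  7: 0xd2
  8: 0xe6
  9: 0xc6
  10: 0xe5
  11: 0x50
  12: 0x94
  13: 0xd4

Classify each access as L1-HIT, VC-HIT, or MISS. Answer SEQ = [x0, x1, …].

SEQ = [MISS, MISS, L1-HIT, MISS, VC-HIT, L1-HIT, L1-HIT, L1-HIT, L1-HIT, MISS, VC-HIT, MISS, VC-HIT, VC-HIT]

0: 0xe2 (blk 28, set 0) → MISS  vc=[]
1: 0xd7 (blk 26, set 2) → MISS  vc=[]
2: 0xe7 (blk 28, set 0) → L1-HIT  vc=[]
3: 0x93 (blk 18, set 2) → MISS  vc=[26]
4: 0xd3 (blk 26, set 2) → VC-HIT  vc=[18]
5: 0xd7 (blk 26, set 2) → L1-HIT  vc=[18]
6: 0xd2 (blk 26, set 2) → L1-HIT  vc=[18]
7: 0xd2 (blk 26, set 2) → L1-HIT  vc=[18]
8: 0xe6 (blk 28, set 0) → L1-HIT  vc=[18]
9: 0xc6 (blk 24, set 0) → MISS  vc=[18, 28]
10: 0xe5 (blk 28, set 0) → VC-HIT  vc=[18, 24]
11: 0x50 (blk 10, set 2) → MISS  vc=[18, 24, 26]
12: 0x94 (blk 18, set 2) → VC-HIT  vc=[10, 24, 26]
13: 0xd4 (blk 26, set 2) → VC-HIT  vc=[10, 24, 18]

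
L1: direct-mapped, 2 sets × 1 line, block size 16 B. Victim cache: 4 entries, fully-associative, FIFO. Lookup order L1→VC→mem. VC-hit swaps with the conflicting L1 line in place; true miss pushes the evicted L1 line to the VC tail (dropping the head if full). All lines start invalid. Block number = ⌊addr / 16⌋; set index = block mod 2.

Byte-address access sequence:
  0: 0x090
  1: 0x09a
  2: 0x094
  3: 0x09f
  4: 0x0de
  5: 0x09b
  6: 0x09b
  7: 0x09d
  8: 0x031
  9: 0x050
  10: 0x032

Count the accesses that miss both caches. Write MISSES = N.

MISSES = 4

#0 0x90→b9/s1 MISS; vc=[]
#1 0x9a→b9/s1 L1-HIT; vc=[]
#2 0x94→b9/s1 L1-HIT; vc=[]
#3 0x9f→b9/s1 L1-HIT; vc=[]
#4 0xde→b13/s1 MISS; vc=[9]
#5 0x9b→b9/s1 VC-HIT; vc=[13]
#6 0x9b→b9/s1 L1-HIT; vc=[13]
#7 0x9d→b9/s1 L1-HIT; vc=[13]
#8 0x31→b3/s1 MISS; vc=[13,9]
#9 0x50→b5/s1 MISS; vc=[13,9,3]
#10 0x32→b3/s1 VC-HIT; vc=[13,9,5]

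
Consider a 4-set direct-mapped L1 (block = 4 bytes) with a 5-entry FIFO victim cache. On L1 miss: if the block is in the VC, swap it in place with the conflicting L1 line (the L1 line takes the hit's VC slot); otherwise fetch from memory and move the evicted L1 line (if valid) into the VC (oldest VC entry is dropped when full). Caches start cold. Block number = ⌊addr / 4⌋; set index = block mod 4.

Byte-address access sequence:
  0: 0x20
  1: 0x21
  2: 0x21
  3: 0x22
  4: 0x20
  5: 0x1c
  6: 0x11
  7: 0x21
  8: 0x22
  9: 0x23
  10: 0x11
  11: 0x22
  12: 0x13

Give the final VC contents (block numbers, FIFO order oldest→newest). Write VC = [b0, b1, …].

VC = [8]

0: 0x20 (blk 8, set 0) → MISS  vc=[]
1: 0x21 (blk 8, set 0) → L1-HIT  vc=[]
2: 0x21 (blk 8, set 0) → L1-HIT  vc=[]
3: 0x22 (blk 8, set 0) → L1-HIT  vc=[]
4: 0x20 (blk 8, set 0) → L1-HIT  vc=[]
5: 0x1c (blk 7, set 3) → MISS  vc=[]
6: 0x11 (blk 4, set 0) → MISS  vc=[8]
7: 0x21 (blk 8, set 0) → VC-HIT  vc=[4]
8: 0x22 (blk 8, set 0) → L1-HIT  vc=[4]
9: 0x23 (blk 8, set 0) → L1-HIT  vc=[4]
10: 0x11 (blk 4, set 0) → VC-HIT  vc=[8]
11: 0x22 (blk 8, set 0) → VC-HIT  vc=[4]
12: 0x13 (blk 4, set 0) → VC-HIT  vc=[8]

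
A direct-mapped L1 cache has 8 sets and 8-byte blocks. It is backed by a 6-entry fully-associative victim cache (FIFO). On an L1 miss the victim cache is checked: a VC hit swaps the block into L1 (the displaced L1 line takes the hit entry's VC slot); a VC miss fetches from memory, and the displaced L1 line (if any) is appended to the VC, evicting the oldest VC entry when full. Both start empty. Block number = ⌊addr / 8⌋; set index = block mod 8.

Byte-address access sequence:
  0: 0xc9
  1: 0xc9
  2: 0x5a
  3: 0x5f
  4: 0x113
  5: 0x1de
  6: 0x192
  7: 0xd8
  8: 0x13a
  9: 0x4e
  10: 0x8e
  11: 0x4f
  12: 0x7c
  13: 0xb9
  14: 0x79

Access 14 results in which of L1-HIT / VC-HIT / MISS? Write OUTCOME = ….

0: 0xc9 (blk 25, set 1) → MISS  vc=[]
1: 0xc9 (blk 25, set 1) → L1-HIT  vc=[]
2: 0x5a (blk 11, set 3) → MISS  vc=[]
3: 0x5f (blk 11, set 3) → L1-HIT  vc=[]
4: 0x113 (blk 34, set 2) → MISS  vc=[]
5: 0x1de (blk 59, set 3) → MISS  vc=[11]
6: 0x192 (blk 50, set 2) → MISS  vc=[11, 34]
7: 0xd8 (blk 27, set 3) → MISS  vc=[11, 34, 59]
8: 0x13a (blk 39, set 7) → MISS  vc=[11, 34, 59]
9: 0x4e (blk 9, set 1) → MISS  vc=[11, 34, 59, 25]
10: 0x8e (blk 17, set 1) → MISS  vc=[11, 34, 59, 25, 9]
11: 0x4f (blk 9, set 1) → VC-HIT  vc=[11, 34, 59, 25, 17]
12: 0x7c (blk 15, set 7) → MISS  vc=[11, 34, 59, 25, 17, 39]
13: 0xb9 (blk 23, set 7) → MISS  vc=[34, 59, 25, 17, 39, 15]
14: 0x79 (blk 15, set 7) → VC-HIT  vc=[34, 59, 25, 17, 39, 23]

OUTCOME = VC-HIT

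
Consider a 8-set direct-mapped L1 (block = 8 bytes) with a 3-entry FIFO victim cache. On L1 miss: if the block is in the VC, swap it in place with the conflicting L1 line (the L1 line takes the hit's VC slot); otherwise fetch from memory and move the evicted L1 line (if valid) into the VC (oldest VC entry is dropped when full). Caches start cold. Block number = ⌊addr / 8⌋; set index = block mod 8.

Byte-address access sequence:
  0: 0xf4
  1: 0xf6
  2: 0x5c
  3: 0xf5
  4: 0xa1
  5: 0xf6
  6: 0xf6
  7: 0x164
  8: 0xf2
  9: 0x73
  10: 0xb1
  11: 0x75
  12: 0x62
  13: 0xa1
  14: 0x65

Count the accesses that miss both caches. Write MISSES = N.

0: 0xf4 (blk 30, set 6) → MISS  vc=[]
1: 0xf6 (blk 30, set 6) → L1-HIT  vc=[]
2: 0x5c (blk 11, set 3) → MISS  vc=[]
3: 0xf5 (blk 30, set 6) → L1-HIT  vc=[]
4: 0xa1 (blk 20, set 4) → MISS  vc=[]
5: 0xf6 (blk 30, set 6) → L1-HIT  vc=[]
6: 0xf6 (blk 30, set 6) → L1-HIT  vc=[]
7: 0x164 (blk 44, set 4) → MISS  vc=[20]
8: 0xf2 (blk 30, set 6) → L1-HIT  vc=[20]
9: 0x73 (blk 14, set 6) → MISS  vc=[20, 30]
10: 0xb1 (blk 22, set 6) → MISS  vc=[20, 30, 14]
11: 0x75 (blk 14, set 6) → VC-HIT  vc=[20, 30, 22]
12: 0x62 (blk 12, set 4) → MISS  vc=[30, 22, 44]
13: 0xa1 (blk 20, set 4) → MISS  vc=[22, 44, 12]
14: 0x65 (blk 12, set 4) → VC-HIT  vc=[22, 44, 20]

MISSES = 8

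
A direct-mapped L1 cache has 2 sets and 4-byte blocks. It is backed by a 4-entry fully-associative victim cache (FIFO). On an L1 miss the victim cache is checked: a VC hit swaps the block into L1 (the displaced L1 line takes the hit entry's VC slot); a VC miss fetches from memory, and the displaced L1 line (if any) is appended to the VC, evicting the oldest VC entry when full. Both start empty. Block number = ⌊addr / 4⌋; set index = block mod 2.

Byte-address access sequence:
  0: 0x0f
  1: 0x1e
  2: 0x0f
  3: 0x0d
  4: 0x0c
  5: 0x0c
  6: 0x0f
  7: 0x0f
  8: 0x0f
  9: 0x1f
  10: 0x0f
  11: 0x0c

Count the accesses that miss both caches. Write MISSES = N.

MISSES = 2

0: 0xf (blk 3, set 1) → MISS  vc=[]
1: 0x1e (blk 7, set 1) → MISS  vc=[3]
2: 0xf (blk 3, set 1) → VC-HIT  vc=[7]
3: 0xd (blk 3, set 1) → L1-HIT  vc=[7]
4: 0xc (blk 3, set 1) → L1-HIT  vc=[7]
5: 0xc (blk 3, set 1) → L1-HIT  vc=[7]
6: 0xf (blk 3, set 1) → L1-HIT  vc=[7]
7: 0xf (blk 3, set 1) → L1-HIT  vc=[7]
8: 0xf (blk 3, set 1) → L1-HIT  vc=[7]
9: 0x1f (blk 7, set 1) → VC-HIT  vc=[3]
10: 0xf (blk 3, set 1) → VC-HIT  vc=[7]
11: 0xc (blk 3, set 1) → L1-HIT  vc=[7]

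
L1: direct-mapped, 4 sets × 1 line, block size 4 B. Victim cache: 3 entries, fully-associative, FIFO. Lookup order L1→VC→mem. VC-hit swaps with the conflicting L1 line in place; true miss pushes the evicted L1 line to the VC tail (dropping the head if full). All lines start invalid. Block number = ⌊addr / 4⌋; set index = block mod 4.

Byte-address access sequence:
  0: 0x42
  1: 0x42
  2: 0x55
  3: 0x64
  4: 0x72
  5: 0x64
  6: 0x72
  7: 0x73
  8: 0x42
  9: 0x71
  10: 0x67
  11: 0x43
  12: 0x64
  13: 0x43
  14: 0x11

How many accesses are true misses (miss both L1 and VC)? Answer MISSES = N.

MISSES = 5

  [0] addr=0x42 blk=16 s=0: MISS | VC []
  [1] addr=0x42 blk=16 s=0: L1-HIT | VC []
  [2] addr=0x55 blk=21 s=1: MISS | VC []
  [3] addr=0x64 blk=25 s=1: MISS | VC [21]
  [4] addr=0x72 blk=28 s=0: MISS | VC [21, 16]
  [5] addr=0x64 blk=25 s=1: L1-HIT | VC [21, 16]
  [6] addr=0x72 blk=28 s=0: L1-HIT | VC [21, 16]
  [7] addr=0x73 blk=28 s=0: L1-HIT | VC [21, 16]
  [8] addr=0x42 blk=16 s=0: VC-HIT | VC [21, 28]
  [9] addr=0x71 blk=28 s=0: VC-HIT | VC [21, 16]
  [10] addr=0x67 blk=25 s=1: L1-HIT | VC [21, 16]
  [11] addr=0x43 blk=16 s=0: VC-HIT | VC [21, 28]
  [12] addr=0x64 blk=25 s=1: L1-HIT | VC [21, 28]
  [13] addr=0x43 blk=16 s=0: L1-HIT | VC [21, 28]
  [14] addr=0x11 blk=4 s=0: MISS | VC [21, 28, 16]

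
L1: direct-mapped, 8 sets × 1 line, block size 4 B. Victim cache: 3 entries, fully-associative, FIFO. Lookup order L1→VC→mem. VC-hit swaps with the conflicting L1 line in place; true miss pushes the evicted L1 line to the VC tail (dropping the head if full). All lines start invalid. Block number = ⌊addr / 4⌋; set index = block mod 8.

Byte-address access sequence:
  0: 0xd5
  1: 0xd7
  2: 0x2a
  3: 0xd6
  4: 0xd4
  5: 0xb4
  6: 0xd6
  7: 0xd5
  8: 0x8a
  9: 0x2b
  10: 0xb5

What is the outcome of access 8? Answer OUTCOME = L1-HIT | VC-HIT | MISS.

0: 0xd5 (blk 53, set 5) → MISS  vc=[]
1: 0xd7 (blk 53, set 5) → L1-HIT  vc=[]
2: 0x2a (blk 10, set 2) → MISS  vc=[]
3: 0xd6 (blk 53, set 5) → L1-HIT  vc=[]
4: 0xd4 (blk 53, set 5) → L1-HIT  vc=[]
5: 0xb4 (blk 45, set 5) → MISS  vc=[53]
6: 0xd6 (blk 53, set 5) → VC-HIT  vc=[45]
7: 0xd5 (blk 53, set 5) → L1-HIT  vc=[45]
8: 0x8a (blk 34, set 2) → MISS  vc=[45, 10]
9: 0x2b (blk 10, set 2) → VC-HIT  vc=[45, 34]
10: 0xb5 (blk 45, set 5) → VC-HIT  vc=[53, 34]

OUTCOME = MISS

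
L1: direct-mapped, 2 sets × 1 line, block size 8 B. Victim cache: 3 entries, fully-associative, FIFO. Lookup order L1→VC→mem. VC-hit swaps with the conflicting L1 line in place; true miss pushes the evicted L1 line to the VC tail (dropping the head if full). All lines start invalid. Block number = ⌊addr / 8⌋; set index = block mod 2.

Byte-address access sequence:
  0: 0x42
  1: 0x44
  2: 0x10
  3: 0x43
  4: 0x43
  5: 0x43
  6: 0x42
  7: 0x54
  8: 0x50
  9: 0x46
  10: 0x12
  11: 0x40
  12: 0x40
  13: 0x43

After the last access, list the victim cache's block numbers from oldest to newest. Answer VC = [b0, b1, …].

VC = [2, 10]

#0 0x42→b8/s0 MISS; vc=[]
#1 0x44→b8/s0 L1-HIT; vc=[]
#2 0x10→b2/s0 MISS; vc=[8]
#3 0x43→b8/s0 VC-HIT; vc=[2]
#4 0x43→b8/s0 L1-HIT; vc=[2]
#5 0x43→b8/s0 L1-HIT; vc=[2]
#6 0x42→b8/s0 L1-HIT; vc=[2]
#7 0x54→b10/s0 MISS; vc=[2,8]
#8 0x50→b10/s0 L1-HIT; vc=[2,8]
#9 0x46→b8/s0 VC-HIT; vc=[2,10]
#10 0x12→b2/s0 VC-HIT; vc=[8,10]
#11 0x40→b8/s0 VC-HIT; vc=[2,10]
#12 0x40→b8/s0 L1-HIT; vc=[2,10]
#13 0x43→b8/s0 L1-HIT; vc=[2,10]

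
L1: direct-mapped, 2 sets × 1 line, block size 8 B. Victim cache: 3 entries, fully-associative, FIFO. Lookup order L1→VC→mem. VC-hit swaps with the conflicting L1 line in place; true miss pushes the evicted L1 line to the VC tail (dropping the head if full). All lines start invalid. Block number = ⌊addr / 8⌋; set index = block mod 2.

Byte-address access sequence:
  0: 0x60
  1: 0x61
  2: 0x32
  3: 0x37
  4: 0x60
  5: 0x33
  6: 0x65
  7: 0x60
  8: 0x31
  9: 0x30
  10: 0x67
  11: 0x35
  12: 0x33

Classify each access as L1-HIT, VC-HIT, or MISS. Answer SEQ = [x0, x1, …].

0: 0x60 (blk 12, set 0) → MISS  vc=[]
1: 0x61 (blk 12, set 0) → L1-HIT  vc=[]
2: 0x32 (blk 6, set 0) → MISS  vc=[12]
3: 0x37 (blk 6, set 0) → L1-HIT  vc=[12]
4: 0x60 (blk 12, set 0) → VC-HIT  vc=[6]
5: 0x33 (blk 6, set 0) → VC-HIT  vc=[12]
6: 0x65 (blk 12, set 0) → VC-HIT  vc=[6]
7: 0x60 (blk 12, set 0) → L1-HIT  vc=[6]
8: 0x31 (blk 6, set 0) → VC-HIT  vc=[12]
9: 0x30 (blk 6, set 0) → L1-HIT  vc=[12]
10: 0x67 (blk 12, set 0) → VC-HIT  vc=[6]
11: 0x35 (blk 6, set 0) → VC-HIT  vc=[12]
12: 0x33 (blk 6, set 0) → L1-HIT  vc=[12]

SEQ = [MISS, L1-HIT, MISS, L1-HIT, VC-HIT, VC-HIT, VC-HIT, L1-HIT, VC-HIT, L1-HIT, VC-HIT, VC-HIT, L1-HIT]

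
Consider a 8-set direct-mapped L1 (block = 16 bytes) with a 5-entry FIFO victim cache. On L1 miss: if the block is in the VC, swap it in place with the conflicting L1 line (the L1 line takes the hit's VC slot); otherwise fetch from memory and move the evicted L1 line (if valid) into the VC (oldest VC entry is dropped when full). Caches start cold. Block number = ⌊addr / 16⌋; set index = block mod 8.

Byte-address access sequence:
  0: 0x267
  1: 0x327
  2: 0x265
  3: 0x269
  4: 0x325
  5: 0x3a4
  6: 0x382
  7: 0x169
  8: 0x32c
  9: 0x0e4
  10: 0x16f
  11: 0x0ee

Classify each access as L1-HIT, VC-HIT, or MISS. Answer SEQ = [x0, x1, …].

SEQ = [MISS, MISS, L1-HIT, L1-HIT, L1-HIT, MISS, MISS, MISS, VC-HIT, MISS, VC-HIT, VC-HIT]

  [0] addr=0x267 blk=38 s=6: MISS | VC []
  [1] addr=0x327 blk=50 s=2: MISS | VC []
  [2] addr=0x265 blk=38 s=6: L1-HIT | VC []
  [3] addr=0x269 blk=38 s=6: L1-HIT | VC []
  [4] addr=0x325 blk=50 s=2: L1-HIT | VC []
  [5] addr=0x3a4 blk=58 s=2: MISS | VC [50]
  [6] addr=0x382 blk=56 s=0: MISS | VC [50]
  [7] addr=0x169 blk=22 s=6: MISS | VC [50, 38]
  [8] addr=0x32c blk=50 s=2: VC-HIT | VC [58, 38]
  [9] addr=0xe4 blk=14 s=6: MISS | VC [58, 38, 22]
  [10] addr=0x16f blk=22 s=6: VC-HIT | VC [58, 38, 14]
  [11] addr=0xee blk=14 s=6: VC-HIT | VC [58, 38, 22]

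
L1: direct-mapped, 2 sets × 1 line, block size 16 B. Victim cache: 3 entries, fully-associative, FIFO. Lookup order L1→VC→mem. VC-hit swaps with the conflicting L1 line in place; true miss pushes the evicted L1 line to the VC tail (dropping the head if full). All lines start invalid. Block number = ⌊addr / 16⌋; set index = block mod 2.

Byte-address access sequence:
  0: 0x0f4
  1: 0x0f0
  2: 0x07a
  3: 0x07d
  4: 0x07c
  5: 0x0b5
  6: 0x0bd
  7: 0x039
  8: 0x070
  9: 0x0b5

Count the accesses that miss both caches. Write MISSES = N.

#0 0xf4→b15/s1 MISS; vc=[]
#1 0xf0→b15/s1 L1-HIT; vc=[]
#2 0x7a→b7/s1 MISS; vc=[15]
#3 0x7d→b7/s1 L1-HIT; vc=[15]
#4 0x7c→b7/s1 L1-HIT; vc=[15]
#5 0xb5→b11/s1 MISS; vc=[15,7]
#6 0xbd→b11/s1 L1-HIT; vc=[15,7]
#7 0x39→b3/s1 MISS; vc=[15,7,11]
#8 0x70→b7/s1 VC-HIT; vc=[15,3,11]
#9 0xb5→b11/s1 VC-HIT; vc=[15,3,7]

MISSES = 4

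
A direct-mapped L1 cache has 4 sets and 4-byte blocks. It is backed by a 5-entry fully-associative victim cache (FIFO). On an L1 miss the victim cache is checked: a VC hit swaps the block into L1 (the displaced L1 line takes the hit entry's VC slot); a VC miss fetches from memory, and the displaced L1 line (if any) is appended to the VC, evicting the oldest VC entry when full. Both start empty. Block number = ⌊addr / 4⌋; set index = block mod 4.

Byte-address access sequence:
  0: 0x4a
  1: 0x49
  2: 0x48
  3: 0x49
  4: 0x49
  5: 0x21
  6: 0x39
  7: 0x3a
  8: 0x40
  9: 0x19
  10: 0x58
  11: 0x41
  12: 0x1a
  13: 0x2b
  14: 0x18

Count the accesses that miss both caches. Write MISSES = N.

MISSES = 7

  [0] addr=0x4a blk=18 s=2: MISS | VC []
  [1] addr=0x49 blk=18 s=2: L1-HIT | VC []
  [2] addr=0x48 blk=18 s=2: L1-HIT | VC []
  [3] addr=0x49 blk=18 s=2: L1-HIT | VC []
  [4] addr=0x49 blk=18 s=2: L1-HIT | VC []
  [5] addr=0x21 blk=8 s=0: MISS | VC []
  [6] addr=0x39 blk=14 s=2: MISS | VC [18]
  [7] addr=0x3a blk=14 s=2: L1-HIT | VC [18]
  [8] addr=0x40 blk=16 s=0: MISS | VC [18, 8]
  [9] addr=0x19 blk=6 s=2: MISS | VC [18, 8, 14]
  [10] addr=0x58 blk=22 s=2: MISS | VC [18, 8, 14, 6]
  [11] addr=0x41 blk=16 s=0: L1-HIT | VC [18, 8, 14, 6]
  [12] addr=0x1a blk=6 s=2: VC-HIT | VC [18, 8, 14, 22]
  [13] addr=0x2b blk=10 s=2: MISS | VC [18, 8, 14, 22, 6]
  [14] addr=0x18 blk=6 s=2: VC-HIT | VC [18, 8, 14, 22, 10]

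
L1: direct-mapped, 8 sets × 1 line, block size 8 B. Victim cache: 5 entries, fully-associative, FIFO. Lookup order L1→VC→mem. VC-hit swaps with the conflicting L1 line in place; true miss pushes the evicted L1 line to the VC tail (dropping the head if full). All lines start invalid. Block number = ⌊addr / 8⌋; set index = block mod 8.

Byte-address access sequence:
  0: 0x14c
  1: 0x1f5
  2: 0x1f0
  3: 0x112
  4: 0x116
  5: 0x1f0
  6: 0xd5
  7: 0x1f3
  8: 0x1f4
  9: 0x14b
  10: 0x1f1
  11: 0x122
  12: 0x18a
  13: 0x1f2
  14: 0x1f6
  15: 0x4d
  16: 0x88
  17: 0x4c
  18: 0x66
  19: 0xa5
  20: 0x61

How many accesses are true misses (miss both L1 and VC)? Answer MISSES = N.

  [0] addr=0x14c blk=41 s=1: MISS | VC []
  [1] addr=0x1f5 blk=62 s=6: MISS | VC []
  [2] addr=0x1f0 blk=62 s=6: L1-HIT | VC []
  [3] addr=0x112 blk=34 s=2: MISS | VC []
  [4] addr=0x116 blk=34 s=2: L1-HIT | VC []
  [5] addr=0x1f0 blk=62 s=6: L1-HIT | VC []
  [6] addr=0xd5 blk=26 s=2: MISS | VC [34]
  [7] addr=0x1f3 blk=62 s=6: L1-HIT | VC [34]
  [8] addr=0x1f4 blk=62 s=6: L1-HIT | VC [34]
  [9] addr=0x14b blk=41 s=1: L1-HIT | VC [34]
  [10] addr=0x1f1 blk=62 s=6: L1-HIT | VC [34]
  [11] addr=0x122 blk=36 s=4: MISS | VC [34]
  [12] addr=0x18a blk=49 s=1: MISS | VC [34, 41]
  [13] addr=0x1f2 blk=62 s=6: L1-HIT | VC [34, 41]
  [14] addr=0x1f6 blk=62 s=6: L1-HIT | VC [34, 41]
  [15] addr=0x4d blk=9 s=1: MISS | VC [34, 41, 49]
  [16] addr=0x88 blk=17 s=1: MISS | VC [34, 41, 49, 9]
  [17] addr=0x4c blk=9 s=1: VC-HIT | VC [34, 41, 49, 17]
  [18] addr=0x66 blk=12 s=4: MISS | VC [34, 41, 49, 17, 36]
  [19] addr=0xa5 blk=20 s=4: MISS | VC [41, 49, 17, 36, 12]
  [20] addr=0x61 blk=12 s=4: VC-HIT | VC [41, 49, 17, 36, 20]

MISSES = 10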